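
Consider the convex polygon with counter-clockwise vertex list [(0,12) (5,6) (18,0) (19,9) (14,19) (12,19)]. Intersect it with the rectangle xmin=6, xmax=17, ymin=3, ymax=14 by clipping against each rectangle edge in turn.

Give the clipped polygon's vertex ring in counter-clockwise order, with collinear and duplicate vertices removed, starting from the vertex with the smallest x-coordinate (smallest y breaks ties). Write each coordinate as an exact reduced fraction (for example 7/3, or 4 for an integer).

Clipped polygon: [(6,72/13) (23/2,3) (17,3) (17,13) (33/2,14) (6,14)]

1. After x ≥ 6: [(6,31/2) (6,72/13) (18,0) (19,9) (14,19) (12,19)]
2. After x ≤ 17: [(6,31/2) (6,72/13) (17,6/13) (17,13) (14,19) (12,19)]
3. After y ≥ 3: [(6,31/2) (6,72/13) (23/2,3) (17,3) (17,13) (14,19) (12,19)]
4. After y ≤ 14: [(6,14) (6,72/13) (23/2,3) (17,3) (17,13) (33/2,14)]
5. Canonical ring: [(6,72/13) (23/2,3) (17,3) (17,13) (33/2,14) (6,14)]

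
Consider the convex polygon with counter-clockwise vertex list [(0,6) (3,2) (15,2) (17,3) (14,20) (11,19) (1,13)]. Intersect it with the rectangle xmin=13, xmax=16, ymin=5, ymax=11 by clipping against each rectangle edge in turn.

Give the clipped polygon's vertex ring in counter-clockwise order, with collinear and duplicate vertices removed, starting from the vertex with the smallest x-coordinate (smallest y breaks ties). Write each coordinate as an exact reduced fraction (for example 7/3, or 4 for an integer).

Clipped polygon: [(13,5) (16,5) (16,26/3) (265/17,11) (13,11)]

1. After x ≥ 13: [(13,2) (15,2) (17,3) (14,20) (13,59/3)]
2. After x ≤ 16: [(13,2) (15,2) (16,5/2) (16,26/3) (14,20) (13,59/3)]
3. After y ≥ 5: [(13,5) (16,5) (16,26/3) (14,20) (13,59/3)]
4. After y ≤ 11: [(13,11) (13,5) (16,5) (16,26/3) (265/17,11)]
5. Canonical ring: [(13,5) (16,5) (16,26/3) (265/17,11) (13,11)]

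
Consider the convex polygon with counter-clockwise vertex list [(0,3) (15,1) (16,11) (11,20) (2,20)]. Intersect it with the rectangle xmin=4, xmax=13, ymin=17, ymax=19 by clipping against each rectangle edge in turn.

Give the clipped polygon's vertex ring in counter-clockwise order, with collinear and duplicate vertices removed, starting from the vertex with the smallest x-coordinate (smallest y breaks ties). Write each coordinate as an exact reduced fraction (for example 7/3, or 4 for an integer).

Clipped polygon: [(4,17) (38/3,17) (104/9,19) (4,19)]

1. After x ≥ 4: [(4,37/15) (15,1) (16,11) (11,20) (4,20)]
2. After x ≤ 13: [(4,37/15) (13,19/15) (13,82/5) (11,20) (4,20)]
3. After y ≥ 17: [(4,17) (38/3,17) (11,20) (4,20)]
4. After y ≤ 19: [(4,19) (4,17) (38/3,17) (104/9,19)]
5. Canonical ring: [(4,17) (38/3,17) (104/9,19) (4,19)]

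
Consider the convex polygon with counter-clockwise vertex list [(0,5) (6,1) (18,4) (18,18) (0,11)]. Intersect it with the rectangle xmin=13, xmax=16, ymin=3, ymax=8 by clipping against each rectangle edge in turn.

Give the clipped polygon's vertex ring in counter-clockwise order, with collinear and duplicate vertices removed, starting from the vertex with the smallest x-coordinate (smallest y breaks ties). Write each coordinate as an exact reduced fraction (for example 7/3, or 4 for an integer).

Clipped polygon: [(13,3) (14,3) (16,7/2) (16,8) (13,8)]

1. After x ≥ 13: [(13,11/4) (18,4) (18,18) (13,289/18)]
2. After x ≤ 16: [(13,11/4) (16,7/2) (16,155/9) (13,289/18)]
3. After y ≥ 3: [(13,3) (14,3) (16,7/2) (16,155/9) (13,289/18)]
4. After y ≤ 8: [(13,8) (13,3) (14,3) (16,7/2) (16,8)]
5. Canonical ring: [(13,3) (14,3) (16,7/2) (16,8) (13,8)]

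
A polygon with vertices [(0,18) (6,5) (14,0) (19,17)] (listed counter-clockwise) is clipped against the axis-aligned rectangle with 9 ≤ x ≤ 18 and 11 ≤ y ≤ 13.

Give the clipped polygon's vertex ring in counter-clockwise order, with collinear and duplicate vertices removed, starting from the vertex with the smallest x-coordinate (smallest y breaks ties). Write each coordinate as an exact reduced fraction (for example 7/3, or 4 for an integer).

Clipped polygon: [(9,11) (293/17,11) (303/17,13) (9,13)]

1. After x ≥ 9: [(9,333/19) (9,25/8) (14,0) (19,17)]
2. After x ≤ 18: [(18,324/19) (9,333/19) (9,25/8) (14,0) (18,68/5)]
3. After y ≥ 11: [(18,324/19) (9,333/19) (9,11) (293/17,11) (18,68/5)]
4. After y ≤ 13: [(9,13) (9,11) (293/17,11) (303/17,13)]
5. Canonical ring: [(9,11) (293/17,11) (303/17,13) (9,13)]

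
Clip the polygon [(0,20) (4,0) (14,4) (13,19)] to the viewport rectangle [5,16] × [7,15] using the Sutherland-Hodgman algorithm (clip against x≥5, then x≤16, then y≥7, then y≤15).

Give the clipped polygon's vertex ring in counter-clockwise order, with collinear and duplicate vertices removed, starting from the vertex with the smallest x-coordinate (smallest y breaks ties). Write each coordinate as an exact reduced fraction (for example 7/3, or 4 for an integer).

Clipped polygon: [(5,7) (69/5,7) (199/15,15) (5,15)]

1. After x ≥ 5: [(5,255/13) (5,2/5) (14,4) (13,19)]
2. After x ≤ 16: [(5,255/13) (5,2/5) (14,4) (13,19)]
3. After y ≥ 7: [(5,255/13) (5,7) (69/5,7) (13,19)]
4. After y ≤ 15: [(5,15) (5,7) (69/5,7) (199/15,15)]
5. Canonical ring: [(5,7) (69/5,7) (199/15,15) (5,15)]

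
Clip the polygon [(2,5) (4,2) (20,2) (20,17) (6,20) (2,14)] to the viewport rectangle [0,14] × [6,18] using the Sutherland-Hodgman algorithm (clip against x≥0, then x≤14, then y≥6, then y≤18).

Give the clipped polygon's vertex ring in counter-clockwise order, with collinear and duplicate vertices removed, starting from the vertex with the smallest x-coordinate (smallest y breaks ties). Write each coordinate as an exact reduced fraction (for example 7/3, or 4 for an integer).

1. After x ≥ 0: [(2,5) (4,2) (20,2) (20,17) (6,20) (2,14)]
2. After x ≤ 14: [(2,5) (4,2) (14,2) (14,128/7) (6,20) (2,14)]
3. After y ≥ 6: [(2,6) (14,6) (14,128/7) (6,20) (2,14)]
4. After y ≤ 18: [(2,6) (14,6) (14,18) (14/3,18) (2,14)]
5. Canonical ring: [(2,6) (14,6) (14,18) (14/3,18) (2,14)]

Clipped polygon: [(2,6) (14,6) (14,18) (14/3,18) (2,14)]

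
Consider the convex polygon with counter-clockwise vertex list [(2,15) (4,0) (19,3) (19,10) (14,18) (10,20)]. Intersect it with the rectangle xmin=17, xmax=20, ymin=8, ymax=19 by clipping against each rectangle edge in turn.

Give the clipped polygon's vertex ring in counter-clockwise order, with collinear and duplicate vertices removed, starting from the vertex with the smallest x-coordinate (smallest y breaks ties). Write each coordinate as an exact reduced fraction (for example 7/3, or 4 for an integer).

1. After x ≥ 17: [(17,13/5) (19,3) (19,10) (17,66/5)]
2. After x ≤ 20: [(17,13/5) (19,3) (19,10) (17,66/5)]
3. After y ≥ 8: [(17,8) (19,8) (19,10) (17,66/5)]
4. After y ≤ 19: [(17,8) (19,8) (19,10) (17,66/5)]
5. Canonical ring: [(17,8) (19,8) (19,10) (17,66/5)]

Clipped polygon: [(17,8) (19,8) (19,10) (17,66/5)]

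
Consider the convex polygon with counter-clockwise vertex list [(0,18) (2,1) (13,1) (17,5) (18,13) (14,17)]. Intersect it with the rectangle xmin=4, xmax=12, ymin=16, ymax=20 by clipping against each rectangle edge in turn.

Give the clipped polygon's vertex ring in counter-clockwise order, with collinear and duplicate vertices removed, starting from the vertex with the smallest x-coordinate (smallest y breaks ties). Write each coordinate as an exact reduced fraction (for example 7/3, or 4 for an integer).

Clipped polygon: [(4,16) (12,16) (12,120/7) (4,124/7)]

1. After x ≥ 4: [(4,124/7) (4,1) (13,1) (17,5) (18,13) (14,17)]
2. After x ≤ 12: [(12,120/7) (4,124/7) (4,1) (12,1)]
3. After y ≥ 16: [(12,16) (12,120/7) (4,124/7) (4,16)]
4. After y ≤ 20: [(12,16) (12,120/7) (4,124/7) (4,16)]
5. Canonical ring: [(4,16) (12,16) (12,120/7) (4,124/7)]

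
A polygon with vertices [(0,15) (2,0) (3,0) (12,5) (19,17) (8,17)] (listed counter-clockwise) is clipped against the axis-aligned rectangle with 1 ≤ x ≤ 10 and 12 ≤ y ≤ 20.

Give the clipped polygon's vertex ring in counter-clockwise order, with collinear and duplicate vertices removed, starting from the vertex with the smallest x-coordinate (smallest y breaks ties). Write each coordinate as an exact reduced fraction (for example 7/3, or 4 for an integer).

Clipped polygon: [(1,12) (10,12) (10,17) (8,17) (1,61/4)]

1. After x ≥ 1: [(1,61/4) (1,15/2) (2,0) (3,0) (12,5) (19,17) (8,17)]
2. After x ≤ 10: [(1,61/4) (1,15/2) (2,0) (3,0) (10,35/9) (10,17) (8,17)]
3. After y ≥ 12: [(1,61/4) (1,12) (10,12) (10,17) (8,17)]
4. After y ≤ 20: [(1,61/4) (1,12) (10,12) (10,17) (8,17)]
5. Canonical ring: [(1,12) (10,12) (10,17) (8,17) (1,61/4)]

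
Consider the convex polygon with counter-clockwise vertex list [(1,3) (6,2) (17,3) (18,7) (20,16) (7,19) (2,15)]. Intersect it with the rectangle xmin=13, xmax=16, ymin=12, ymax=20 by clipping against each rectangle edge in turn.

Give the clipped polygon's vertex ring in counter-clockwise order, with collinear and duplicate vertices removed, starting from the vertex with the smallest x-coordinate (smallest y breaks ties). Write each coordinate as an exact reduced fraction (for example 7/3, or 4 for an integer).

Clipped polygon: [(13,12) (16,12) (16,220/13) (13,229/13)]

1. After x ≥ 13: [(13,29/11) (17,3) (18,7) (20,16) (13,229/13)]
2. After x ≤ 16: [(13,29/11) (16,32/11) (16,220/13) (13,229/13)]
3. After y ≥ 12: [(13,12) (16,12) (16,220/13) (13,229/13)]
4. After y ≤ 20: [(13,12) (16,12) (16,220/13) (13,229/13)]
5. Canonical ring: [(13,12) (16,12) (16,220/13) (13,229/13)]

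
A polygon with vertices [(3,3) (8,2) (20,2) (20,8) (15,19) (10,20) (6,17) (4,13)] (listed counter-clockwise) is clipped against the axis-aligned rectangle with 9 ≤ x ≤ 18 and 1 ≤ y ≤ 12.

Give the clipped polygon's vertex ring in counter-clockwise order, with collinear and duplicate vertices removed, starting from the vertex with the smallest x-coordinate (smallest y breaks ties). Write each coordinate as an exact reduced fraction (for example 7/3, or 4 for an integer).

Clipped polygon: [(9,2) (18,2) (18,12) (9,12)]

1. After x ≥ 9: [(9,2) (20,2) (20,8) (15,19) (10,20) (9,77/4)]
2. After x ≤ 18: [(9,2) (18,2) (18,62/5) (15,19) (10,20) (9,77/4)]
3. After y ≥ 1: [(9,2) (18,2) (18,62/5) (15,19) (10,20) (9,77/4)]
4. After y ≤ 12: [(9,12) (9,2) (18,2) (18,12)]
5. Canonical ring: [(9,2) (18,2) (18,12) (9,12)]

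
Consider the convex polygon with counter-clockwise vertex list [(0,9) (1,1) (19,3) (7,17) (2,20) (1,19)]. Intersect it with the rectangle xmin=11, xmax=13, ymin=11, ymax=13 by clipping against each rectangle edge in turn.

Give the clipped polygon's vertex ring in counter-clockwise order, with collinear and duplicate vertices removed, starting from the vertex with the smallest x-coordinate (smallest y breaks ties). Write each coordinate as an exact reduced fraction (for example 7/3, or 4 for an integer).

1. After x ≥ 11: [(11,19/9) (19,3) (11,37/3)]
2. After x ≤ 13: [(11,19/9) (13,7/3) (13,10) (11,37/3)]
3. After y ≥ 11: [(11,11) (85/7,11) (11,37/3)]
4. After y ≤ 13: [(11,11) (85/7,11) (11,37/3)]
5. Canonical ring: [(11,11) (85/7,11) (11,37/3)]

Clipped polygon: [(11,11) (85/7,11) (11,37/3)]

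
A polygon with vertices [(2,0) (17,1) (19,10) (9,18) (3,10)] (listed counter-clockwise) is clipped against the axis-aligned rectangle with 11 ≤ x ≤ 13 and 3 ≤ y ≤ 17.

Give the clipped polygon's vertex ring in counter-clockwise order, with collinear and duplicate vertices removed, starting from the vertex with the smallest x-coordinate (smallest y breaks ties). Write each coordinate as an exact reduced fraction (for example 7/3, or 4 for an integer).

1. After x ≥ 11: [(11,3/5) (17,1) (19,10) (11,82/5)]
2. After x ≤ 13: [(11,3/5) (13,11/15) (13,74/5) (11,82/5)]
3. After y ≥ 3: [(11,3) (13,3) (13,74/5) (11,82/5)]
4. After y ≤ 17: [(11,3) (13,3) (13,74/5) (11,82/5)]
5. Canonical ring: [(11,3) (13,3) (13,74/5) (11,82/5)]

Clipped polygon: [(11,3) (13,3) (13,74/5) (11,82/5)]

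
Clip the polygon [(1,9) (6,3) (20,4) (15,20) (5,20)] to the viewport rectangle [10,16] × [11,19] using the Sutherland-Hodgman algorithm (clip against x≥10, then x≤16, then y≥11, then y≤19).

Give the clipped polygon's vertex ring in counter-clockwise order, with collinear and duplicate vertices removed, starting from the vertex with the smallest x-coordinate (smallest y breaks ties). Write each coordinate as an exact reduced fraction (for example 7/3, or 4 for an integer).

1. After x ≥ 10: [(10,23/7) (20,4) (15,20) (10,20)]
2. After x ≤ 16: [(10,23/7) (16,26/7) (16,84/5) (15,20) (10,20)]
3. After y ≥ 11: [(10,11) (16,11) (16,84/5) (15,20) (10,20)]
4. After y ≤ 19: [(10,19) (10,11) (16,11) (16,84/5) (245/16,19)]
5. Canonical ring: [(10,11) (16,11) (16,84/5) (245/16,19) (10,19)]

Clipped polygon: [(10,11) (16,11) (16,84/5) (245/16,19) (10,19)]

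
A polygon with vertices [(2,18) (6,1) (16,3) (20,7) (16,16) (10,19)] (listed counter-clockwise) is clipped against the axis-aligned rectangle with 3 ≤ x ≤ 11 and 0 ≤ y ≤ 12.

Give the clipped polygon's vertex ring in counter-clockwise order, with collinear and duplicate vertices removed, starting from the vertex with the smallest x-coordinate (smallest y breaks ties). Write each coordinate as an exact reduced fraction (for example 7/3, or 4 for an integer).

1. After x ≥ 3: [(3,145/8) (3,55/4) (6,1) (16,3) (20,7) (16,16) (10,19)]
2. After x ≤ 11: [(3,145/8) (3,55/4) (6,1) (11,2) (11,37/2) (10,19)]
3. After y ≥ 0: [(3,145/8) (3,55/4) (6,1) (11,2) (11,37/2) (10,19)]
4. After y ≤ 12: [(58/17,12) (6,1) (11,2) (11,12)]
5. Canonical ring: [(58/17,12) (6,1) (11,2) (11,12)]

Clipped polygon: [(58/17,12) (6,1) (11,2) (11,12)]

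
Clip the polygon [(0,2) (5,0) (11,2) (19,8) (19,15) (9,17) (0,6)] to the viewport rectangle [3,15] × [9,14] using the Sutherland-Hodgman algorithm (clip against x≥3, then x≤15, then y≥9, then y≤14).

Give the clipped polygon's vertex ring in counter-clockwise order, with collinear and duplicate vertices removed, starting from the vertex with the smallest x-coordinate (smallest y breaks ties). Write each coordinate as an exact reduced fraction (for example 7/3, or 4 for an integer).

1. After x ≥ 3: [(3,4/5) (5,0) (11,2) (19,8) (19,15) (9,17) (3,29/3)]
2. After x ≤ 15: [(3,4/5) (5,0) (11,2) (15,5) (15,79/5) (9,17) (3,29/3)]
3. After y ≥ 9: [(3,9) (15,9) (15,79/5) (9,17) (3,29/3)]
4. After y ≤ 14: [(3,9) (15,9) (15,14) (72/11,14) (3,29/3)]
5. Canonical ring: [(3,9) (15,9) (15,14) (72/11,14) (3,29/3)]

Clipped polygon: [(3,9) (15,9) (15,14) (72/11,14) (3,29/3)]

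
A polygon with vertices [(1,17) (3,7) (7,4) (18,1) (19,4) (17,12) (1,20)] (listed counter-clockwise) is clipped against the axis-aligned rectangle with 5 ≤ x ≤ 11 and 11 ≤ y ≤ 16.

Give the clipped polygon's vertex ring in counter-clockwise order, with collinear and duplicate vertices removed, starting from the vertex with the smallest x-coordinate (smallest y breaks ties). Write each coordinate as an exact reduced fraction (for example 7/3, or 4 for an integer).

Clipped polygon: [(5,11) (11,11) (11,15) (9,16) (5,16)]

1. After x ≥ 5: [(5,11/2) (7,4) (18,1) (19,4) (17,12) (5,18)]
2. After x ≤ 11: [(5,11/2) (7,4) (11,32/11) (11,15) (5,18)]
3. After y ≥ 11: [(5,11) (11,11) (11,15) (5,18)]
4. After y ≤ 16: [(5,16) (5,11) (11,11) (11,15) (9,16)]
5. Canonical ring: [(5,11) (11,11) (11,15) (9,16) (5,16)]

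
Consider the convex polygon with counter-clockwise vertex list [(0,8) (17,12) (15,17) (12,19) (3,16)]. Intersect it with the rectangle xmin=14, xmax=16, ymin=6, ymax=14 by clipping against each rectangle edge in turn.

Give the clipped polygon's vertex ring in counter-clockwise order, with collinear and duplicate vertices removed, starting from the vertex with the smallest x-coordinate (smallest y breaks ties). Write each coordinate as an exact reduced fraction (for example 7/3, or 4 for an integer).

1. After x ≥ 14: [(14,192/17) (17,12) (15,17) (14,53/3)]
2. After x ≤ 16: [(14,192/17) (16,200/17) (16,29/2) (15,17) (14,53/3)]
3. After y ≥ 6: [(14,192/17) (16,200/17) (16,29/2) (15,17) (14,53/3)]
4. After y ≤ 14: [(14,14) (14,192/17) (16,200/17) (16,14)]
5. Canonical ring: [(14,192/17) (16,200/17) (16,14) (14,14)]

Clipped polygon: [(14,192/17) (16,200/17) (16,14) (14,14)]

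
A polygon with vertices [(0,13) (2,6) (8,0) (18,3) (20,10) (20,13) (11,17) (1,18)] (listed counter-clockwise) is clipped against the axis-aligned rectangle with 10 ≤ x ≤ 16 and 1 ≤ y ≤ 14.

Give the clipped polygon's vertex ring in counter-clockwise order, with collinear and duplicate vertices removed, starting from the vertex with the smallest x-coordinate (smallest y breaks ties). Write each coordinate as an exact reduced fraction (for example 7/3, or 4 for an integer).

1. After x ≥ 10: [(10,3/5) (18,3) (20,10) (20,13) (11,17) (10,171/10)]
2. After x ≤ 16: [(10,3/5) (16,12/5) (16,133/9) (11,17) (10,171/10)]
3. After y ≥ 1: [(10,1) (34/3,1) (16,12/5) (16,133/9) (11,17) (10,171/10)]
4. After y ≤ 14: [(10,14) (10,1) (34/3,1) (16,12/5) (16,14)]
5. Canonical ring: [(10,1) (34/3,1) (16,12/5) (16,14) (10,14)]

Clipped polygon: [(10,1) (34/3,1) (16,12/5) (16,14) (10,14)]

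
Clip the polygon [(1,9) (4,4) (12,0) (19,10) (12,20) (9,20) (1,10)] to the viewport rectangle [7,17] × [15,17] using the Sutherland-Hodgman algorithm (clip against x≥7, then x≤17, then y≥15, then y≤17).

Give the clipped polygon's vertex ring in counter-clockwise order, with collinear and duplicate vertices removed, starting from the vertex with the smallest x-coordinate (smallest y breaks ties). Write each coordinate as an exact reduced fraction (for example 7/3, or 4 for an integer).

1. After x ≥ 7: [(7,5/2) (12,0) (19,10) (12,20) (9,20) (7,35/2)]
2. After x ≤ 17: [(7,5/2) (12,0) (17,50/7) (17,90/7) (12,20) (9,20) (7,35/2)]
3. After y ≥ 15: [(7,15) (31/2,15) (12,20) (9,20) (7,35/2)]
4. After y ≤ 17: [(7,17) (7,15) (31/2,15) (141/10,17)]
5. Canonical ring: [(7,15) (31/2,15) (141/10,17) (7,17)]

Clipped polygon: [(7,15) (31/2,15) (141/10,17) (7,17)]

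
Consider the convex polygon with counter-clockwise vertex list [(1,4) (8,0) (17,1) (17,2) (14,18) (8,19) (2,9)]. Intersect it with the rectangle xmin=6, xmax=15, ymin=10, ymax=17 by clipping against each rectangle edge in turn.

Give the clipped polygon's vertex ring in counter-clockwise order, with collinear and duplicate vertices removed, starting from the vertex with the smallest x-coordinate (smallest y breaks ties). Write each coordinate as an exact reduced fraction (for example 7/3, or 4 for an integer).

1. After x ≥ 6: [(6,8/7) (8,0) (17,1) (17,2) (14,18) (8,19) (6,47/3)]
2. After x ≤ 15: [(6,8/7) (8,0) (15,7/9) (15,38/3) (14,18) (8,19) (6,47/3)]
3. After y ≥ 10: [(6,10) (15,10) (15,38/3) (14,18) (8,19) (6,47/3)]
4. After y ≤ 17: [(6,10) (15,10) (15,38/3) (227/16,17) (34/5,17) (6,47/3)]
5. Canonical ring: [(6,10) (15,10) (15,38/3) (227/16,17) (34/5,17) (6,47/3)]

Clipped polygon: [(6,10) (15,10) (15,38/3) (227/16,17) (34/5,17) (6,47/3)]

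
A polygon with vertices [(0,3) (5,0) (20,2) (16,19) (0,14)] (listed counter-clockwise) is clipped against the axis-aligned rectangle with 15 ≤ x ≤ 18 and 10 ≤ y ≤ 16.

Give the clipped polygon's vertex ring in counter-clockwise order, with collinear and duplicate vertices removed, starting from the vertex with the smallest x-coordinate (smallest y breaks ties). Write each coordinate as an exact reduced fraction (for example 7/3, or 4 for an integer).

Clipped polygon: [(15,10) (18,10) (18,21/2) (284/17,16) (15,16)]

1. After x ≥ 15: [(15,4/3) (20,2) (16,19) (15,299/16)]
2. After x ≤ 18: [(15,4/3) (18,26/15) (18,21/2) (16,19) (15,299/16)]
3. After y ≥ 10: [(15,10) (18,10) (18,21/2) (16,19) (15,299/16)]
4. After y ≤ 16: [(15,16) (15,10) (18,10) (18,21/2) (284/17,16)]
5. Canonical ring: [(15,10) (18,10) (18,21/2) (284/17,16) (15,16)]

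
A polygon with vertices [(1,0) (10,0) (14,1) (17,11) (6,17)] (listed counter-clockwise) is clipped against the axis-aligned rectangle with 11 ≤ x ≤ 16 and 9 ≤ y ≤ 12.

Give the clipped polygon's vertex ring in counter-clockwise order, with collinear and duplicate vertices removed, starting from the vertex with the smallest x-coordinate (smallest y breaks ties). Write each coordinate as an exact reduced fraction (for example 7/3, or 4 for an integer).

1. After x ≥ 11: [(11,1/4) (14,1) (17,11) (11,157/11)]
2. After x ≤ 16: [(11,1/4) (14,1) (16,23/3) (16,127/11) (11,157/11)]
3. After y ≥ 9: [(11,9) (16,9) (16,127/11) (11,157/11)]
4. After y ≤ 12: [(11,12) (11,9) (16,9) (16,127/11) (91/6,12)]
5. Canonical ring: [(11,9) (16,9) (16,127/11) (91/6,12) (11,12)]

Clipped polygon: [(11,9) (16,9) (16,127/11) (91/6,12) (11,12)]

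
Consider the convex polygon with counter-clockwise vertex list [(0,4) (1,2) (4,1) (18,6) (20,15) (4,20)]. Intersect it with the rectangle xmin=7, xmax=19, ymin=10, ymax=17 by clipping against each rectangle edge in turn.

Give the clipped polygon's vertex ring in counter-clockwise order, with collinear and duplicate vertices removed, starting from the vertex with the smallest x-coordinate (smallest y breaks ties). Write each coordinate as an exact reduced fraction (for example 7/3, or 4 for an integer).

1. After x ≥ 7: [(7,29/14) (18,6) (20,15) (7,305/16)]
2. After x ≤ 19: [(7,29/14) (18,6) (19,21/2) (19,245/16) (7,305/16)]
3. After y ≥ 10: [(7,10) (170/9,10) (19,21/2) (19,245/16) (7,305/16)]
4. After y ≤ 17: [(7,17) (7,10) (170/9,10) (19,21/2) (19,245/16) (68/5,17)]
5. Canonical ring: [(7,10) (170/9,10) (19,21/2) (19,245/16) (68/5,17) (7,17)]

Clipped polygon: [(7,10) (170/9,10) (19,21/2) (19,245/16) (68/5,17) (7,17)]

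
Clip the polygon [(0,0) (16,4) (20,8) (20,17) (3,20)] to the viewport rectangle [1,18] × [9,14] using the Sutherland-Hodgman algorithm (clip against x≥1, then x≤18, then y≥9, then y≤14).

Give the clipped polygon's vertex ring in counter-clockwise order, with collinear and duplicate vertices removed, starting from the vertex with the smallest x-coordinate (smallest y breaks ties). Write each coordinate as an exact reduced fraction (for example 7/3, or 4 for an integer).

1. After x ≥ 1: [(1,20/3) (1,1/4) (16,4) (20,8) (20,17) (3,20)]
2. After x ≤ 18: [(1,20/3) (1,1/4) (16,4) (18,6) (18,295/17) (3,20)]
3. After y ≥ 9: [(27/20,9) (18,9) (18,295/17) (3,20)]
4. After y ≤ 14: [(21/10,14) (27/20,9) (18,9) (18,14)]
5. Canonical ring: [(27/20,9) (18,9) (18,14) (21/10,14)]

Clipped polygon: [(27/20,9) (18,9) (18,14) (21/10,14)]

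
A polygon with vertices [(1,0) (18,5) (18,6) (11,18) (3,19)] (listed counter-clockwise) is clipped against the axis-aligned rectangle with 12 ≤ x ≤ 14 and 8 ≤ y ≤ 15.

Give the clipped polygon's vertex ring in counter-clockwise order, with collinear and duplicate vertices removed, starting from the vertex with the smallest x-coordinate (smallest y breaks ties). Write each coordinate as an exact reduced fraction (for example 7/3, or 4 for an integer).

1. After x ≥ 12: [(12,55/17) (18,5) (18,6) (12,114/7)]
2. After x ≤ 14: [(12,55/17) (14,65/17) (14,90/7) (12,114/7)]
3. After y ≥ 8: [(12,8) (14,8) (14,90/7) (12,114/7)]
4. After y ≤ 15: [(12,15) (12,8) (14,8) (14,90/7) (51/4,15)]
5. Canonical ring: [(12,8) (14,8) (14,90/7) (51/4,15) (12,15)]

Clipped polygon: [(12,8) (14,8) (14,90/7) (51/4,15) (12,15)]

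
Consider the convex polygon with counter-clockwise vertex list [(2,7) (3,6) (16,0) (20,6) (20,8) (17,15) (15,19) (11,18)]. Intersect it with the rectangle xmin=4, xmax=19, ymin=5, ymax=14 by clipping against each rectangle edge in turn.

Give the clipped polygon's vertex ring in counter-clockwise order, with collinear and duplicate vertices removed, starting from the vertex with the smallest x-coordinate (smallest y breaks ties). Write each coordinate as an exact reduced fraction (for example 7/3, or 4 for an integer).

1. After x ≥ 4: [(4,85/9) (4,72/13) (16,0) (20,6) (20,8) (17,15) (15,19) (11,18)]
2. After x ≤ 19: [(4,85/9) (4,72/13) (16,0) (19,9/2) (19,31/3) (17,15) (15,19) (11,18)]
3. After y ≥ 5: [(4,85/9) (4,72/13) (31/6,5) (19,5) (19,31/3) (17,15) (15,19) (11,18)]
4. After y ≤ 14: [(85/11,14) (4,85/9) (4,72/13) (31/6,5) (19,5) (19,31/3) (122/7,14)]
5. Canonical ring: [(4,72/13) (31/6,5) (19,5) (19,31/3) (122/7,14) (85/11,14) (4,85/9)]

Clipped polygon: [(4,72/13) (31/6,5) (19,5) (19,31/3) (122/7,14) (85/11,14) (4,85/9)]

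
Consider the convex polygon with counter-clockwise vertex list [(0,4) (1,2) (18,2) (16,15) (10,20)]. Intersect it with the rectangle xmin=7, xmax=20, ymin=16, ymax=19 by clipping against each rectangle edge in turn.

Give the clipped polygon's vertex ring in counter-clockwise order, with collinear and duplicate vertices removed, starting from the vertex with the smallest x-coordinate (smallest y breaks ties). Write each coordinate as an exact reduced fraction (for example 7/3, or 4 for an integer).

1. After x ≥ 7: [(7,76/5) (7,2) (18,2) (16,15) (10,20)]
2. After x ≤ 20: [(7,76/5) (7,2) (18,2) (16,15) (10,20)]
3. After y ≥ 16: [(15/2,16) (74/5,16) (10,20)]
4. After y ≤ 19: [(75/8,19) (15/2,16) (74/5,16) (56/5,19)]
5. Canonical ring: [(15/2,16) (74/5,16) (56/5,19) (75/8,19)]

Clipped polygon: [(15/2,16) (74/5,16) (56/5,19) (75/8,19)]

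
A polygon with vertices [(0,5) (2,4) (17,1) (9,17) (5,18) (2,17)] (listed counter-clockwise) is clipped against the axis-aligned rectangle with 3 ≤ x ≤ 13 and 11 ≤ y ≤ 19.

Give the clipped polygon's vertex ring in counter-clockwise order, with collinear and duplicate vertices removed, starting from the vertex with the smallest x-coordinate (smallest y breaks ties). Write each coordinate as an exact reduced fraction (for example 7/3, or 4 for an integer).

1. After x ≥ 3: [(3,19/5) (17,1) (9,17) (5,18) (3,52/3)]
2. After x ≤ 13: [(3,19/5) (13,9/5) (13,9) (9,17) (5,18) (3,52/3)]
3. After y ≥ 11: [(3,11) (12,11) (9,17) (5,18) (3,52/3)]
4. After y ≤ 19: [(3,11) (12,11) (9,17) (5,18) (3,52/3)]
5. Canonical ring: [(3,11) (12,11) (9,17) (5,18) (3,52/3)]

Clipped polygon: [(3,11) (12,11) (9,17) (5,18) (3,52/3)]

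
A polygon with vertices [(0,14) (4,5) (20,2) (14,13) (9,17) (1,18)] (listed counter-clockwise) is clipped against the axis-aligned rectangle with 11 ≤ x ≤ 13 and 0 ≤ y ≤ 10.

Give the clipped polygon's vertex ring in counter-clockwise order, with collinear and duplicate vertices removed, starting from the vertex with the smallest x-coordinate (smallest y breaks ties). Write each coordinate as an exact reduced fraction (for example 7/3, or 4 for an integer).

Clipped polygon: [(11,59/16) (13,53/16) (13,10) (11,10)]

1. After x ≥ 11: [(11,59/16) (20,2) (14,13) (11,77/5)]
2. After x ≤ 13: [(11,59/16) (13,53/16) (13,69/5) (11,77/5)]
3. After y ≥ 0: [(11,59/16) (13,53/16) (13,69/5) (11,77/5)]
4. After y ≤ 10: [(11,10) (11,59/16) (13,53/16) (13,10)]
5. Canonical ring: [(11,59/16) (13,53/16) (13,10) (11,10)]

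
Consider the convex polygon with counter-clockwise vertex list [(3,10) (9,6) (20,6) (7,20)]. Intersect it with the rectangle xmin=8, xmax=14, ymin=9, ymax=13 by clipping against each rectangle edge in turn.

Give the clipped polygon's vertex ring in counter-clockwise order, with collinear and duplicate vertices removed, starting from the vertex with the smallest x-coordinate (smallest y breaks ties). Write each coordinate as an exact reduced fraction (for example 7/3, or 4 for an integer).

Clipped polygon: [(8,9) (14,9) (14,162/13) (27/2,13) (8,13)]

1. After x ≥ 8: [(8,20/3) (9,6) (20,6) (8,246/13)]
2. After x ≤ 14: [(8,20/3) (9,6) (14,6) (14,162/13) (8,246/13)]
3. After y ≥ 9: [(8,9) (14,9) (14,162/13) (8,246/13)]
4. After y ≤ 13: [(8,13) (8,9) (14,9) (14,162/13) (27/2,13)]
5. Canonical ring: [(8,9) (14,9) (14,162/13) (27/2,13) (8,13)]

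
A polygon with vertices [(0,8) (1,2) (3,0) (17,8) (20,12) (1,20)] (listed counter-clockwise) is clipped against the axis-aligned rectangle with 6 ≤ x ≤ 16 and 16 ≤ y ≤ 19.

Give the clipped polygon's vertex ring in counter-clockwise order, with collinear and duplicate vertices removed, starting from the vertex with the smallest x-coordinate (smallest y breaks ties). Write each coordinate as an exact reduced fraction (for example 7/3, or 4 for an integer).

1. After x ≥ 6: [(6,12/7) (17,8) (20,12) (6,340/19)]
2. After x ≤ 16: [(6,12/7) (16,52/7) (16,260/19) (6,340/19)]
3. After y ≥ 16: [(6,16) (21/2,16) (6,340/19)]
4. After y ≤ 19: [(6,16) (21/2,16) (6,340/19)]
5. Canonical ring: [(6,16) (21/2,16) (6,340/19)]

Clipped polygon: [(6,16) (21/2,16) (6,340/19)]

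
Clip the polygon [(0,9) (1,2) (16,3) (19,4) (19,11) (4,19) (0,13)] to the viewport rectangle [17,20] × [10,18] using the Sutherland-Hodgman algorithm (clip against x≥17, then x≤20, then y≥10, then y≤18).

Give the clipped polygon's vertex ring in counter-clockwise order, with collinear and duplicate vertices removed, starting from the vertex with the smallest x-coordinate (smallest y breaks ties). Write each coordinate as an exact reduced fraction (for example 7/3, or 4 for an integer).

Clipped polygon: [(17,10) (19,10) (19,11) (17,181/15)]

1. After x ≥ 17: [(17,10/3) (19,4) (19,11) (17,181/15)]
2. After x ≤ 20: [(17,10/3) (19,4) (19,11) (17,181/15)]
3. After y ≥ 10: [(17,10) (19,10) (19,11) (17,181/15)]
4. After y ≤ 18: [(17,10) (19,10) (19,11) (17,181/15)]
5. Canonical ring: [(17,10) (19,10) (19,11) (17,181/15)]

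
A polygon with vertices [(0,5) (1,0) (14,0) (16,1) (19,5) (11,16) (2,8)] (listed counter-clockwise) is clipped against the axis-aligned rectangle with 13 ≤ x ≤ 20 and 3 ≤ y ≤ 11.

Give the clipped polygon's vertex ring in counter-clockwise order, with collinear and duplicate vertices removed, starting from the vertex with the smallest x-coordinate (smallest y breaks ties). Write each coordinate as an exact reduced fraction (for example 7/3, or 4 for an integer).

Clipped polygon: [(13,3) (35/2,3) (19,5) (161/11,11) (13,11)]

1. After x ≥ 13: [(13,0) (14,0) (16,1) (19,5) (13,53/4)]
2. After x ≤ 20: [(13,0) (14,0) (16,1) (19,5) (13,53/4)]
3. After y ≥ 3: [(13,3) (35/2,3) (19,5) (13,53/4)]
4. After y ≤ 11: [(13,11) (13,3) (35/2,3) (19,5) (161/11,11)]
5. Canonical ring: [(13,3) (35/2,3) (19,5) (161/11,11) (13,11)]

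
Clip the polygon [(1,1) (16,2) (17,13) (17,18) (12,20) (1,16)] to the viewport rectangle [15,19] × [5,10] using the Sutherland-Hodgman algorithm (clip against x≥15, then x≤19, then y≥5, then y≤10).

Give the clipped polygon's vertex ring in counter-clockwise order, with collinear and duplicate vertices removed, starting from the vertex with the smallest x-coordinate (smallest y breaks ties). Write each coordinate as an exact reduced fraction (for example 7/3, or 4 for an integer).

Clipped polygon: [(15,5) (179/11,5) (184/11,10) (15,10)]

1. After x ≥ 15: [(15,29/15) (16,2) (17,13) (17,18) (15,94/5)]
2. After x ≤ 19: [(15,29/15) (16,2) (17,13) (17,18) (15,94/5)]
3. After y ≥ 5: [(15,5) (179/11,5) (17,13) (17,18) (15,94/5)]
4. After y ≤ 10: [(15,10) (15,5) (179/11,5) (184/11,10)]
5. Canonical ring: [(15,5) (179/11,5) (184/11,10) (15,10)]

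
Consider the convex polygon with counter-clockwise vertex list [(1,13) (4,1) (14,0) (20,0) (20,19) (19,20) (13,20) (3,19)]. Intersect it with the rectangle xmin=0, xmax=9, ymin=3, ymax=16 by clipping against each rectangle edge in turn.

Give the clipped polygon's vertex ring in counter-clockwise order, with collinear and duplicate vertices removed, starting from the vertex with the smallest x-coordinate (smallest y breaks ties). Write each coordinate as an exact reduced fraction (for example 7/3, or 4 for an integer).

Clipped polygon: [(1,13) (7/2,3) (9,3) (9,16) (2,16)]

1. After x ≥ 0: [(1,13) (4,1) (14,0) (20,0) (20,19) (19,20) (13,20) (3,19)]
2. After x ≤ 9: [(1,13) (4,1) (9,1/2) (9,98/5) (3,19)]
3. After y ≥ 3: [(1,13) (7/2,3) (9,3) (9,98/5) (3,19)]
4. After y ≤ 16: [(2,16) (1,13) (7/2,3) (9,3) (9,16)]
5. Canonical ring: [(1,13) (7/2,3) (9,3) (9,16) (2,16)]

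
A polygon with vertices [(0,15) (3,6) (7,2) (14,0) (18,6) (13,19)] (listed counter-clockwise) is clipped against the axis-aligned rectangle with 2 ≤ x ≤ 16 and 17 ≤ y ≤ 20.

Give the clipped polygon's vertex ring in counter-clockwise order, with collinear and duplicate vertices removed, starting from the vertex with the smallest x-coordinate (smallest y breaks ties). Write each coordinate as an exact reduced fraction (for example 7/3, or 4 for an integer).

1. After x ≥ 2: [(2,203/13) (2,9) (3,6) (7,2) (14,0) (18,6) (13,19)]
2. After x ≤ 16: [(2,203/13) (2,9) (3,6) (7,2) (14,0) (16,3) (16,56/5) (13,19)]
3. After y ≥ 17: [(13/2,17) (179/13,17) (13,19)]
4. After y ≤ 20: [(13/2,17) (179/13,17) (13,19)]
5. Canonical ring: [(13/2,17) (179/13,17) (13,19)]

Clipped polygon: [(13/2,17) (179/13,17) (13,19)]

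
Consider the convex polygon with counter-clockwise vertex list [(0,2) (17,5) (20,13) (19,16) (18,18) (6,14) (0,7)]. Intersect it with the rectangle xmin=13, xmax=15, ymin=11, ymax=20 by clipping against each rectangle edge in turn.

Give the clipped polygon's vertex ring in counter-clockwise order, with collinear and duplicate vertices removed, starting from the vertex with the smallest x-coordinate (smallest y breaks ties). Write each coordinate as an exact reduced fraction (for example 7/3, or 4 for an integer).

Clipped polygon: [(13,11) (15,11) (15,17) (13,49/3)]

1. After x ≥ 13: [(13,73/17) (17,5) (20,13) (19,16) (18,18) (13,49/3)]
2. After x ≤ 15: [(13,73/17) (15,79/17) (15,17) (13,49/3)]
3. After y ≥ 11: [(13,11) (15,11) (15,17) (13,49/3)]
4. After y ≤ 20: [(13,11) (15,11) (15,17) (13,49/3)]
5. Canonical ring: [(13,11) (15,11) (15,17) (13,49/3)]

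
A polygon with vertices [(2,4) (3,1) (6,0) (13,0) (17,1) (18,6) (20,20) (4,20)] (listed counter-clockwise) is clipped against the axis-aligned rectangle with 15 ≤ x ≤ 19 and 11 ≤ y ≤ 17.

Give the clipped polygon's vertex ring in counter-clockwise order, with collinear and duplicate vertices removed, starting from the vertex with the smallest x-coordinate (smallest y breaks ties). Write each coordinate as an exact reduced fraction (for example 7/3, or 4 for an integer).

1. After x ≥ 15: [(15,1/2) (17,1) (18,6) (20,20) (15,20)]
2. After x ≤ 19: [(15,1/2) (17,1) (18,6) (19,13) (19,20) (15,20)]
3. After y ≥ 11: [(15,11) (131/7,11) (19,13) (19,20) (15,20)]
4. After y ≤ 17: [(15,17) (15,11) (131/7,11) (19,13) (19,17)]
5. Canonical ring: [(15,11) (131/7,11) (19,13) (19,17) (15,17)]

Clipped polygon: [(15,11) (131/7,11) (19,13) (19,17) (15,17)]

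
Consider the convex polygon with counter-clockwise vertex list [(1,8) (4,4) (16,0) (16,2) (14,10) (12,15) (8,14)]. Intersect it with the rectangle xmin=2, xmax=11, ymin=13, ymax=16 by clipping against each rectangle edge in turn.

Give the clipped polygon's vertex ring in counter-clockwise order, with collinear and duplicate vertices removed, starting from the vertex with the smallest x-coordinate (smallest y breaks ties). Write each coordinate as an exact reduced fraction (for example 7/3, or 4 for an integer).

Clipped polygon: [(41/6,13) (11,13) (11,59/4) (8,14)]

1. After x ≥ 2: [(2,62/7) (2,20/3) (4,4) (16,0) (16,2) (14,10) (12,15) (8,14)]
2. After x ≤ 11: [(2,62/7) (2,20/3) (4,4) (11,5/3) (11,59/4) (8,14)]
3. After y ≥ 13: [(41/6,13) (11,13) (11,59/4) (8,14)]
4. After y ≤ 16: [(41/6,13) (11,13) (11,59/4) (8,14)]
5. Canonical ring: [(41/6,13) (11,13) (11,59/4) (8,14)]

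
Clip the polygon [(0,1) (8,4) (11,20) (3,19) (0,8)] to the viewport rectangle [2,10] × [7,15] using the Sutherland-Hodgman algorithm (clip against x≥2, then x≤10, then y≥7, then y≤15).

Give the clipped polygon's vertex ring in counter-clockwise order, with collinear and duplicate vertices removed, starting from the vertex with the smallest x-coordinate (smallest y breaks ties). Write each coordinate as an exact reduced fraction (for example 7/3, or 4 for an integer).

Clipped polygon: [(2,7) (137/16,7) (10,44/3) (10,15) (2,15)]

1. After x ≥ 2: [(2,7/4) (8,4) (11,20) (3,19) (2,46/3)]
2. After x ≤ 10: [(2,7/4) (8,4) (10,44/3) (10,159/8) (3,19) (2,46/3)]
3. After y ≥ 7: [(2,7) (137/16,7) (10,44/3) (10,159/8) (3,19) (2,46/3)]
4. After y ≤ 15: [(2,15) (2,7) (137/16,7) (10,44/3) (10,15)]
5. Canonical ring: [(2,7) (137/16,7) (10,44/3) (10,15) (2,15)]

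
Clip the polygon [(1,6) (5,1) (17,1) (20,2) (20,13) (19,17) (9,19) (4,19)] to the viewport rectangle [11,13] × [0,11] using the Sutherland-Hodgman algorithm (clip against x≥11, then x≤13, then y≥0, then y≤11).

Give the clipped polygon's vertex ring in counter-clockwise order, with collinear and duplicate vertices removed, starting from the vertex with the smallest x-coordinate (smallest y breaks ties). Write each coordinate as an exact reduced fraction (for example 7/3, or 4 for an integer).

1. After x ≥ 11: [(11,1) (17,1) (20,2) (20,13) (19,17) (11,93/5)]
2. After x ≤ 13: [(11,1) (13,1) (13,91/5) (11,93/5)]
3. After y ≥ 0: [(11,1) (13,1) (13,91/5) (11,93/5)]
4. After y ≤ 11: [(11,11) (11,1) (13,1) (13,11)]
5. Canonical ring: [(11,1) (13,1) (13,11) (11,11)]

Clipped polygon: [(11,1) (13,1) (13,11) (11,11)]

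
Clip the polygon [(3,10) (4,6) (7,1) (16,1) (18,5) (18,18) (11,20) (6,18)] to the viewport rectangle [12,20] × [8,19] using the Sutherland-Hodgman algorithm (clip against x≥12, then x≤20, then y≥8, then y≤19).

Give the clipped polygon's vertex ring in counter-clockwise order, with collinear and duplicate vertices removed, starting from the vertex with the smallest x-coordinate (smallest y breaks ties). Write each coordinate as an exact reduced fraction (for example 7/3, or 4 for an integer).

1. After x ≥ 12: [(12,1) (16,1) (18,5) (18,18) (12,138/7)]
2. After x ≤ 20: [(12,1) (16,1) (18,5) (18,18) (12,138/7)]
3. After y ≥ 8: [(12,8) (18,8) (18,18) (12,138/7)]
4. After y ≤ 19: [(12,19) (12,8) (18,8) (18,18) (29/2,19)]
5. Canonical ring: [(12,8) (18,8) (18,18) (29/2,19) (12,19)]

Clipped polygon: [(12,8) (18,8) (18,18) (29/2,19) (12,19)]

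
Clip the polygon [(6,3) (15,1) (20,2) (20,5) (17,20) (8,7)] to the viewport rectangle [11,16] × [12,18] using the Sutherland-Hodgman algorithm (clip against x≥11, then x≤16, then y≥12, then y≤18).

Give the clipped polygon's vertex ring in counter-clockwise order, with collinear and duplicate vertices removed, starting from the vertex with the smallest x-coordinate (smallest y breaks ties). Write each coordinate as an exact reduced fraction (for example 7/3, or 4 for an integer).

1. After x ≥ 11: [(11,17/9) (15,1) (20,2) (20,5) (17,20) (11,34/3)]
2. After x ≤ 16: [(11,17/9) (15,1) (16,6/5) (16,167/9) (11,34/3)]
3. After y ≥ 12: [(16,12) (16,167/9) (149/13,12)]
4. After y ≤ 18: [(16,12) (16,18) (203/13,18) (149/13,12)]
5. Canonical ring: [(149/13,12) (16,12) (16,18) (203/13,18)]

Clipped polygon: [(149/13,12) (16,12) (16,18) (203/13,18)]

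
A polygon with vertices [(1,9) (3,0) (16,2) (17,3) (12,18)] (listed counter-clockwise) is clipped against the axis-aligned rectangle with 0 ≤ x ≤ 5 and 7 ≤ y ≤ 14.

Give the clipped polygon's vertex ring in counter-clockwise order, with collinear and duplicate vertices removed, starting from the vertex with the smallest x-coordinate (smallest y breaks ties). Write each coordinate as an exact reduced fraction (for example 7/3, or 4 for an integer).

1. After x ≥ 0: [(1,9) (3,0) (16,2) (17,3) (12,18)]
2. After x ≤ 5: [(5,135/11) (1,9) (3,0) (5,4/13)]
3. After y ≥ 7: [(5,7) (5,135/11) (1,9) (13/9,7)]
4. After y ≤ 14: [(5,7) (5,135/11) (1,9) (13/9,7)]
5. Canonical ring: [(1,9) (13/9,7) (5,7) (5,135/11)]

Clipped polygon: [(1,9) (13/9,7) (5,7) (5,135/11)]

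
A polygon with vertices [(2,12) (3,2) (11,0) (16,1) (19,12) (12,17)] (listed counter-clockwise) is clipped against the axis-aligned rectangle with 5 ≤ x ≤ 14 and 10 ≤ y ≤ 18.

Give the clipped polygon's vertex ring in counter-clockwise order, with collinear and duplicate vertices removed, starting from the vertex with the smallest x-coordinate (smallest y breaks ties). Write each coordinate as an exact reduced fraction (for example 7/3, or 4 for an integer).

1. After x ≥ 5: [(5,27/2) (5,3/2) (11,0) (16,1) (19,12) (12,17)]
2. After x ≤ 14: [(5,27/2) (5,3/2) (11,0) (14,3/5) (14,109/7) (12,17)]
3. After y ≥ 10: [(5,27/2) (5,10) (14,10) (14,109/7) (12,17)]
4. After y ≤ 18: [(5,27/2) (5,10) (14,10) (14,109/7) (12,17)]
5. Canonical ring: [(5,10) (14,10) (14,109/7) (12,17) (5,27/2)]

Clipped polygon: [(5,10) (14,10) (14,109/7) (12,17) (5,27/2)]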